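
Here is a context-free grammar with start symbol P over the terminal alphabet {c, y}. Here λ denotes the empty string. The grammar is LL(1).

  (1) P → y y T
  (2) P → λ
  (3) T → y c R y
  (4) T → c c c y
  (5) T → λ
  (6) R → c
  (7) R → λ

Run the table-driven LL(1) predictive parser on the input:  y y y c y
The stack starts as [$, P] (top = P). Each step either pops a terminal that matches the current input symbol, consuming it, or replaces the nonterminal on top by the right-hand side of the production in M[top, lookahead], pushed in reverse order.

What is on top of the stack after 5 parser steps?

step 1: stack=$ P  input=y y y c y $  — expand P → y y T
step 2: stack=$ T y y  input=y y y c y $  — match y
step 3: stack=$ T y  input=y y c y $  — match y
step 4: stack=$ T  input=y c y $  — expand T → y c R y
step 5: stack=$ y R c y  input=y c y $  — match y
Stack after step 5: $ y R c (top = c).

c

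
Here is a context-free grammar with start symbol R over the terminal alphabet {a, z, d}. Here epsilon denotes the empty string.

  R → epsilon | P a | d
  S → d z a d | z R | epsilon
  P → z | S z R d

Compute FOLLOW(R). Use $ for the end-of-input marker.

{$, d, z}

FIRST(S): from S→d z a d we get {d}; from S→z R we get {z}; from S→epsilon we get {epsilon}. So FIRST(S) = {epsilon, d, z}.
FIRST(P): from P→z we get {z}; from P→S z R d we get {d, z}. So FIRST(P) = {d, z}.
FIRST(R): from R→epsilon we get {epsilon}; from R→P a we get {d, z}; from R→d we get {d}. So FIRST(R) = {epsilon, d, z}.
FOLLOW(R) includes $ since R is the start symbol.
FOLLOW(S): in P→S z R d, S is followed by z R d with FIRST {z}. Thus FOLLOW(S) = {z}.
FOLLOW(R): in S→z R, the suffix after R is empty, so FOLLOW(R) ⊇ FOLLOW(S) = {z}; in P→S z R d, R is followed by d with FIRST {d}. Thus FOLLOW(R) = {$, d, z}.
FOLLOW(P): in R→P a, P is followed by a with FIRST {a}. Thus FOLLOW(P) = {a}.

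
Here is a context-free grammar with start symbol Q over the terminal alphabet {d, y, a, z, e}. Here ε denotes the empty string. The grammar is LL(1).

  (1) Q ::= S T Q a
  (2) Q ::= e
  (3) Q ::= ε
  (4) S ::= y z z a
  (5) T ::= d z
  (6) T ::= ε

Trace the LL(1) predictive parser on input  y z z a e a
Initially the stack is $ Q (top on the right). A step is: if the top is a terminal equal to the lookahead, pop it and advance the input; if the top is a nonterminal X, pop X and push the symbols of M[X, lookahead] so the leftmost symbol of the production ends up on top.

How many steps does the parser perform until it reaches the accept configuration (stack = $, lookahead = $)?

step 1: stack=$ Q  input=y z z a e a $  — expand Q ::= S T Q a
step 2: stack=$ a Q T S  input=y z z a e a $  — expand S ::= y z z a
step 3: stack=$ a Q T a z z y  input=y z z a e a $  — match y
step 4: stack=$ a Q T a z z  input=z z a e a $  — match z
step 5: stack=$ a Q T a z  input=z a e a $  — match z
step 6: stack=$ a Q T a  input=a e a $  — match a
step 7: stack=$ a Q T  input=e a $  — expand T ::= ε
step 8: stack=$ a Q  input=e a $  — expand Q ::= e
step 9: stack=$ a e  input=e a $  — match e
step 10: stack=$ a  input=a $  — match a
Accept reached after 10 steps.

10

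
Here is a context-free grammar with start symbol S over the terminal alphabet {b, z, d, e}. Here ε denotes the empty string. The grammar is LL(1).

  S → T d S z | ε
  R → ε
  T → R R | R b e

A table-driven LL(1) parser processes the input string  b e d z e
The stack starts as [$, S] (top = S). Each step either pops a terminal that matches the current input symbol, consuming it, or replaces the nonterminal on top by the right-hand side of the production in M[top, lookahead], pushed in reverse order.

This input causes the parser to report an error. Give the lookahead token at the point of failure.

step 1: stack=$ S  input=b e d z e $  — expand S → T d S z
step 2: stack=$ z S d T  input=b e d z e $  — expand T → R b e
step 3: stack=$ z S d e b R  input=b e d z e $  — expand R → ε
step 4: stack=$ z S d e b  input=b e d z e $  — match b
step 5: stack=$ z S d e  input=e d z e $  — match e
step 6: stack=$ z S d  input=d z e $  — match d
step 7: stack=$ z S  input=z e $  — expand S → ε
step 8: stack=$ z  input=z e $  — match z
step 9: stack=$  input=e $  — error: stack empty but input remains

e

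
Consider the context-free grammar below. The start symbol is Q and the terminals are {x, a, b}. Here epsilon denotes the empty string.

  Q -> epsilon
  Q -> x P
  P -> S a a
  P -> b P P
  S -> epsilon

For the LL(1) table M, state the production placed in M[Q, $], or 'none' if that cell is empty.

Q -> epsilon

FIRST(Q) = {epsilon, x}
FIRST(S) = {epsilon}
FIRST(P) = {a, b}  (via S a a)
FOLLOW(Q) includes $ since Q is the start symbol.
FOLLOW(Q): Q appears on no right-hand side. Thus FOLLOW(Q) = {$}.
For Q -> epsilon: FIRST(epsilon) = {epsilon}, so it goes in M[Q, t] for t ∈ {}; since epsilon ∈ FIRST, also for every t ∈ FOLLOW(Q) = {$}.
For Q -> x P: FIRST(x P) = {x}, so it goes in M[Q, t] for t ∈ {x}.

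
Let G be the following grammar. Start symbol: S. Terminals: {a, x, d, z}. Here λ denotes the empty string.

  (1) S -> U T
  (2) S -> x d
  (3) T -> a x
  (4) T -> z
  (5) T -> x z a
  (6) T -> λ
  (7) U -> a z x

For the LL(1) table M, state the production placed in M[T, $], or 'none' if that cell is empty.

FIRST(T) = {λ, a, x, z}
FIRST(U) = {a}
FIRST(S) = {a, x}  (via U T)
FOLLOW(S) includes $ since S is the start symbol.
FOLLOW(S): S appears on no right-hand side. Thus FOLLOW(S) = {$}.
FOLLOW(T): in S->U T, the suffix after T is empty, so FOLLOW(T) ⊇ FOLLOW(S) = {$}. Thus FOLLOW(T) = {$}.
For T -> a x: FIRST(a x) = {a}, so it goes in M[T, t] for t ∈ {a}.
For T -> z: FIRST(z) = {z}, so it goes in M[T, t] for t ∈ {z}.
For T -> x z a: FIRST(x z a) = {x}, so it goes in M[T, t] for t ∈ {x}.
For T -> λ: FIRST(λ) = {λ}, so it goes in M[T, t] for t ∈ {}; since λ ∈ FIRST, also for every t ∈ FOLLOW(T) = {$}.

T -> λ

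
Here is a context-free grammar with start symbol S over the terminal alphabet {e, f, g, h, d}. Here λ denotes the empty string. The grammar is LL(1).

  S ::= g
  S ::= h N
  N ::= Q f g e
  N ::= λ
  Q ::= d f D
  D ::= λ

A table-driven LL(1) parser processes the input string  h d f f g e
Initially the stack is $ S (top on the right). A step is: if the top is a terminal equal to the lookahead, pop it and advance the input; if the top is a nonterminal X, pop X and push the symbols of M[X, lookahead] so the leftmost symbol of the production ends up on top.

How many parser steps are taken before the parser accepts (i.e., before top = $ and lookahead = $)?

10

      Stack          Input          Action
   1  $ S            h d f f g e $  expand S ::= h N
   2  $ N h          h d f f g e $  match h
   3  $ N            d f f g e $    expand N ::= Q f g e
   4  $ e g f Q      d f f g e $    expand Q ::= d f D
   5  $ e g f D f d  d f f g e $    match d
   6  $ e g f D f    f f g e $      match f
   7  $ e g f D      f g e $        expand D ::= λ
   8  $ e g f        f g e $        match f
   9  $ e g          g e $          match g
  10  $ e            e $            match e
Accept reached after 10 steps.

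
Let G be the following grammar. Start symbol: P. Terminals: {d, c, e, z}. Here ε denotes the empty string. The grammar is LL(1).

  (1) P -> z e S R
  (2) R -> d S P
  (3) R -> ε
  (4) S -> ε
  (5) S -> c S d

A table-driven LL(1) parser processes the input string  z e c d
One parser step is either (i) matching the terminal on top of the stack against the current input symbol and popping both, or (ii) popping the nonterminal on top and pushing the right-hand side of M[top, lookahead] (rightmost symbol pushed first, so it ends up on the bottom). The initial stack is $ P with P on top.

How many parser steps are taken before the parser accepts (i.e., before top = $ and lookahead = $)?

8

     Stack      Input      Action
  1  $ P        z e c d $  expand P -> z e S R
  2  $ R S e z  z e c d $  match z
  3  $ R S e    e c d $    match e
  4  $ R S      c d $      expand S -> c S d
  5  $ R d S c  c d $      match c
  6  $ R d S    d $        expand S -> ε
  7  $ R d      d $        match d
  8  $ R        $          expand R -> ε
Accept reached after 8 steps.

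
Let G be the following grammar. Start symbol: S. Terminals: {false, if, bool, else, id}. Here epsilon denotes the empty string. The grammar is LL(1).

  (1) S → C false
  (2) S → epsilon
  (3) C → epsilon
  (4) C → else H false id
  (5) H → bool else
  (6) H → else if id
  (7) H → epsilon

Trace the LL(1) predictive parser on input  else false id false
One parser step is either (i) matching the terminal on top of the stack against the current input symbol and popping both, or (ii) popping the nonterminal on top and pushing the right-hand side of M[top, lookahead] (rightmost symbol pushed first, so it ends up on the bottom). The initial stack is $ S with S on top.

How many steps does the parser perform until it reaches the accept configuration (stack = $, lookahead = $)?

7

     Stack                    Input                  Action
  1  $ S                      else false id false $  expand S → C false
  2  $ false C                else false id false $  expand C → else H false id
  3  $ false id false H else  else false id false $  match else
  4  $ false id false H       false id false $       expand H → epsilon
  5  $ false id false         false id false $       match false
  6  $ false id               id false $             match id
  7  $ false                  false $                match false
Accept reached after 7 steps.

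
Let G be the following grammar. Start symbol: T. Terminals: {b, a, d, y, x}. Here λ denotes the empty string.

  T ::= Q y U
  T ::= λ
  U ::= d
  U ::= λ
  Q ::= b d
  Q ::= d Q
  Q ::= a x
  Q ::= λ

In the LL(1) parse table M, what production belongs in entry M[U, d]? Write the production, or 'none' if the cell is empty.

U ::= d

FIRST(U): from U::=d we get {d}; from U::=λ we get {λ}. So FIRST(U) = {λ, d}.
FIRST(Q): from Q::=b d we get {b}; from Q::=d Q we get {d}; from Q::=a x we get {a}; from Q::=λ we get {λ}. So FIRST(Q) = {λ, a, b, d}.
FIRST(T): from T::=Q y U we get {a, b, d, y}; from T::=λ we get {λ}. So FIRST(T) = {λ, a, b, d, y}.
FOLLOW(T) includes $ since T is the start symbol.
FOLLOW(T): T appears on no right-hand side. Thus FOLLOW(T) = {$}.
FOLLOW(U): in T::=Q y U, the suffix after U is empty, so FOLLOW(U) ⊇ FOLLOW(T) = {$}. Thus FOLLOW(U) = {$}.
For U ::= d: FIRST(d) = {d}, so it goes in M[U, t] for t ∈ {d}.
For U ::= λ: FIRST(λ) = {λ}, so it goes in M[U, t] for t ∈ {}; since λ ∈ FIRST, also for every t ∈ FOLLOW(U) = {$}.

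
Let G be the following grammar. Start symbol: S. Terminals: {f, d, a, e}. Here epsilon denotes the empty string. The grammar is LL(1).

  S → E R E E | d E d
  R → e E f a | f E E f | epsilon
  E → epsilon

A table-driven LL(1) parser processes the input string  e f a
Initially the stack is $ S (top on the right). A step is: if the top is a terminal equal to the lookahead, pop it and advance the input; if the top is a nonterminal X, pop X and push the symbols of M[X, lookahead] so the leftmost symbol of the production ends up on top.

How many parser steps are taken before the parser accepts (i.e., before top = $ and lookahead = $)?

step 1: stack=$ S  input=e f a $  — expand S → E R E E
step 2: stack=$ E E R E  input=e f a $  — expand E → epsilon
step 3: stack=$ E E R  input=e f a $  — expand R → e E f a
step 4: stack=$ E E a f E e  input=e f a $  — match e
step 5: stack=$ E E a f E  input=f a $  — expand E → epsilon
step 6: stack=$ E E a f  input=f a $  — match f
step 7: stack=$ E E a  input=a $  — match a
step 8: stack=$ E E  input=$  — expand E → epsilon
step 9: stack=$ E  input=$  — expand E → epsilon
Accept reached after 9 steps.

9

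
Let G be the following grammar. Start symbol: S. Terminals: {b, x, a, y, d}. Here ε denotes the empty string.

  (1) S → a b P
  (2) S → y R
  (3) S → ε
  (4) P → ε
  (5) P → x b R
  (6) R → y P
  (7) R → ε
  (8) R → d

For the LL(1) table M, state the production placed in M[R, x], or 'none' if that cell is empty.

FIRST(S) = {ε, a, y}
FIRST(P) = {ε, x}
FIRST(R) = {ε, d, y}
FOLLOW(S) includes $ since S is the start symbol.
FOLLOW(S): S appears on no right-hand side. Thus FOLLOW(S) = {$}.
FOLLOW(P): in S→a b P, the suffix after P is empty, so FOLLOW(P) ⊇ FOLLOW(S) = {$}; in R→y P, the suffix after P is empty, so FOLLOW(P) ⊇ FOLLOW(R) = {$}. Thus FOLLOW(P) = {$}.
FOLLOW(R): in S→y R, the suffix after R is empty, so FOLLOW(R) ⊇ FOLLOW(S) = {$}; in P→x b R, the suffix after R is empty, so FOLLOW(R) ⊇ FOLLOW(P) = {$}. Thus FOLLOW(R) = {$}.
For R → y P: FIRST(y P) = {y}, so it goes in M[R, t] for t ∈ {y}.
For R → ε: FIRST(ε) = {ε}, so it goes in M[R, t] for t ∈ {}; since ε ∈ FIRST, also for every t ∈ FOLLOW(R) = {$}.
For R → d: FIRST(d) = {d}, so it goes in M[R, t] for t ∈ {d}.
None of these place a production in M[R, x].

none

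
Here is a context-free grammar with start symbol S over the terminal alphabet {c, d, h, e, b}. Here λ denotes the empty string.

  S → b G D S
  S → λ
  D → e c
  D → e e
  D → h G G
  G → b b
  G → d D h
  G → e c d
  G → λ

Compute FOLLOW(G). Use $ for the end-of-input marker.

{$, b, d, e, h}

FIRST(S) = {λ, b}
FIRST(D) = {e, h}
FIRST(G) = {λ, b, d, e}
FOLLOW(S) includes $ since S is the start symbol.
FOLLOW(S): in S→b G D S, the suffix after S is empty (adds nothing new). Thus FOLLOW(S) = {$}.
FOLLOW(D): in S→b G D S, D is followed by S with FIRST {λ, b}; in S→b G D S, the suffix after D is nullable, so FOLLOW(D) ⊇ FOLLOW(S) = {$}; in G→d D h, D is followed by h with FIRST {h}. Thus FOLLOW(D) = {$, b, h}.
FOLLOW(G): in S→b G D S, G is followed by D S with FIRST {e, h}; in D→h G G (occurrence 1), G is followed by G with FIRST {λ, b, d, e}; in D→h G G (occurrence 1), the suffix after G is nullable, so FOLLOW(G) ⊇ FOLLOW(D) = {$, b, h}; in D→h G G (occurrence 2), the suffix after G is empty, so FOLLOW(G) ⊇ FOLLOW(D) = {$, b, h}. Thus FOLLOW(G) = {$, b, d, e, h}.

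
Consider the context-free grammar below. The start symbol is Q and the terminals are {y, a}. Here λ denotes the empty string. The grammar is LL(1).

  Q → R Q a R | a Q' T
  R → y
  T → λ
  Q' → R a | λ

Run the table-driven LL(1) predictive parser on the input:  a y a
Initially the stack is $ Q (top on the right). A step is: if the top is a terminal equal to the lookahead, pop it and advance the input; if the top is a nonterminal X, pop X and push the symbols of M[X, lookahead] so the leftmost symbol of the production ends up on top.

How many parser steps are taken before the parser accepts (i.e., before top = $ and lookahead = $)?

7

step 1: stack=$ Q  input=a y a $  — expand Q → a Q' T
step 2: stack=$ T Q' a  input=a y a $  — match a
step 3: stack=$ T Q'  input=y a $  — expand Q' → R a
step 4: stack=$ T a R  input=y a $  — expand R → y
step 5: stack=$ T a y  input=y a $  — match y
step 6: stack=$ T a  input=a $  — match a
step 7: stack=$ T  input=$  — expand T → λ
Accept reached after 7 steps.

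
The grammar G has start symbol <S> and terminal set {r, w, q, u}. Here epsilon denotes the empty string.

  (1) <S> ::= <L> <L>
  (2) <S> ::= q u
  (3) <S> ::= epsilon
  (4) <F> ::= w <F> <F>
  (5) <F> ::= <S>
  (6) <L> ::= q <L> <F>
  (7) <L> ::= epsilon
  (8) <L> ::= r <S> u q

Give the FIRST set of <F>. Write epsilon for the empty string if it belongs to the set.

FIRST(<L>): from <L>::=q <L> <F> we get {q}; from <L>::=epsilon we get {epsilon}; from <L>::=r <S> u q we get {r}. So FIRST(<L>) = {epsilon, q, r}.
FIRST(<S>): from <S>::=<L> <L> we get {epsilon, q, r}; from <S>::=q u we get {q}; from <S>::=epsilon we get {epsilon}. So FIRST(<S>) = {epsilon, q, r}.
FIRST(<F>): from <F>::=w <F> <F> we get {w}; from <F>::=<S> we get {epsilon, q, r}. So FIRST(<F>) = {epsilon, q, r, w}.

{epsilon, q, r, w}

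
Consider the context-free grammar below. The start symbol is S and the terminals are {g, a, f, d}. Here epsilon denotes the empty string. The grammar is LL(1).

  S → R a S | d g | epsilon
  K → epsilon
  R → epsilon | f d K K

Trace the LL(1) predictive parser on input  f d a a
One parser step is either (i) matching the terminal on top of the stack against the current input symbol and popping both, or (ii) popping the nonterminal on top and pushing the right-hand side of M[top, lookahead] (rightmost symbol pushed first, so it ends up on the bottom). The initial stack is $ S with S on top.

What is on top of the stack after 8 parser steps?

     Stack          Input      Action
  1  $ S            f d a a $  expand S → R a S
  2  $ S a R        f d a a $  expand R → f d K K
  3  $ S a K K d f  f d a a $  match f
  4  $ S a K K d    d a a $    match d
  5  $ S a K K      a a $      expand K → epsilon
  6  $ S a K        a a $      expand K → epsilon
  7  $ S a          a a $      match a
  8  $ S            a $        expand S → R a S
Stack after step 8: $ S a R (top = R).

R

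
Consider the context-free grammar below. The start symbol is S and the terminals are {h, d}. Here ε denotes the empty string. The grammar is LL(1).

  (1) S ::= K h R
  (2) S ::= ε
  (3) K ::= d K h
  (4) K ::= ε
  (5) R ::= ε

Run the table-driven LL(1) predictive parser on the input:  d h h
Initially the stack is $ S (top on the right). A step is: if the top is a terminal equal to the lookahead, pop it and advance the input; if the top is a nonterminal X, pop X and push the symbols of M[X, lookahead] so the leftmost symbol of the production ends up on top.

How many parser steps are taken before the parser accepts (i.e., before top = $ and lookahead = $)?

7

step 1: stack=$ S  input=d h h $  — expand S ::= K h R
step 2: stack=$ R h K  input=d h h $  — expand K ::= d K h
step 3: stack=$ R h h K d  input=d h h $  — match d
step 4: stack=$ R h h K  input=h h $  — expand K ::= ε
step 5: stack=$ R h h  input=h h $  — match h
step 6: stack=$ R h  input=h $  — match h
step 7: stack=$ R  input=$  — expand R ::= ε
Accept reached after 7 steps.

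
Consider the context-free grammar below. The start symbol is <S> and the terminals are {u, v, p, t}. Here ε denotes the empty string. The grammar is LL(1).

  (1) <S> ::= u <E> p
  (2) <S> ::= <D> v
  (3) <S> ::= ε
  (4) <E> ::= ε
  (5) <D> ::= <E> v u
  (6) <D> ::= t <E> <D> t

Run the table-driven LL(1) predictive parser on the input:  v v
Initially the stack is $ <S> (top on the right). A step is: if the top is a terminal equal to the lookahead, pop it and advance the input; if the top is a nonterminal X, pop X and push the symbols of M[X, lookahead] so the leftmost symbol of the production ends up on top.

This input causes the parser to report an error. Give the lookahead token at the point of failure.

step 1: stack=$ <S>  input=v v $  — expand <S> ::= <D> v
step 2: stack=$ v <D>  input=v v $  — expand <D> ::= <E> v u
step 3: stack=$ v u v <E>  input=v v $  — expand <E> ::= ε
step 4: stack=$ v u v  input=v v $  — match v
step 5: stack=$ v u  input=v $  — error: top is terminal u but lookahead is v

v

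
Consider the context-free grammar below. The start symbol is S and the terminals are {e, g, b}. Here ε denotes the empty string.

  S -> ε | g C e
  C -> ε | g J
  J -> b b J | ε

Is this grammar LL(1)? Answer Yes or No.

FIRST(S) = {ε, g}
FIRST(C) = {ε, g}
FIRST(J) = {ε, b}
FOLLOW(S) = {$}
FOLLOW(C) = {e}
FOLLOW(J) = {e}
Each cell of M receives at most one production.

Yes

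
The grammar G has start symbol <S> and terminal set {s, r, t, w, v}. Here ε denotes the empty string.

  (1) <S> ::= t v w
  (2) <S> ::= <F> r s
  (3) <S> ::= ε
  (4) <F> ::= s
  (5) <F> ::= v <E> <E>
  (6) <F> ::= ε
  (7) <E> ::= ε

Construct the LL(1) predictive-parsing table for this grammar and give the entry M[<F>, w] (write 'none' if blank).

none

FIRST(<F>) = {ε, s, v}
FIRST(<E>) = {ε}
FIRST(<S>) = {ε, r, s, t, v}  (via <F> r s)
FOLLOW(<S>) includes $ since <S> is the start symbol.
FOLLOW(<F>): in <S>::=<F> r s, <F> is followed by r s with FIRST {r}. Thus FOLLOW(<F>) = {r}.
For <F> ::= s: FIRST(s) = {s}, so it goes in M[<F>, t] for t ∈ {s}.
For <F> ::= v <E> <E>: FIRST(v <E> <E>) = {v}, so it goes in M[<F>, t] for t ∈ {v}.
For <F> ::= ε: FIRST(ε) = {ε}, so it goes in M[<F>, t] for t ∈ {}; since ε ∈ FIRST, also for every t ∈ FOLLOW(<F>) = {r}.
None of these place a production in M[<F>, w].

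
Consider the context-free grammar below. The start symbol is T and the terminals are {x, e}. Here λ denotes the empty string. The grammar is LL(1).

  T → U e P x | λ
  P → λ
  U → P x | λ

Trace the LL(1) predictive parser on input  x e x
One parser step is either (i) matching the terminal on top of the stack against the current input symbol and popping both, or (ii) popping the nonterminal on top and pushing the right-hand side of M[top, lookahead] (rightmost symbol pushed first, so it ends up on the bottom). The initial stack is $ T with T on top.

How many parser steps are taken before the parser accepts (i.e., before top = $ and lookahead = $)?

     Stack        Input    Action
  1  $ T          x e x $  expand T → U e P x
  2  $ x P e U    x e x $  expand U → P x
  3  $ x P e x P  x e x $  expand P → λ
  4  $ x P e x    x e x $  match x
  5  $ x P e      e x $    match e
  6  $ x P        x $      expand P → λ
  7  $ x          x $      match x
Accept reached after 7 steps.

7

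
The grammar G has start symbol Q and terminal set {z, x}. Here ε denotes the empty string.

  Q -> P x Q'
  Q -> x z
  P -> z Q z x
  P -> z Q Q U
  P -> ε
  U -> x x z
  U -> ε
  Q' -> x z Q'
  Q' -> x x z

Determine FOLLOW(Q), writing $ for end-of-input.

FIRST(P) = {ε, z}
FIRST(U) = {ε, x}
FIRST(Q') = {x}
FIRST(Q) = {x, z}  (via P x Q')
FOLLOW(Q) includes $ since Q is the start symbol.
FOLLOW(P): in Q->P x Q', P is followed by x Q' with FIRST {x}. Thus FOLLOW(P) = {x}.
FOLLOW(Q): in P->z Q z x, Q is followed by z x with FIRST {z}; in P->z Q Q U (occurrence 1), Q is followed by Q U with FIRST {x, z}; in P->z Q Q U (occurrence 2), Q is followed by U with FIRST {ε, x}; in P->z Q Q U (occurrence 2), the suffix after Q is nullable, so FOLLOW(Q) ⊇ FOLLOW(P) = {x}. Thus FOLLOW(Q) = {$, x, z}.
FOLLOW(U): in P->z Q Q U, the suffix after U is empty, so FOLLOW(U) ⊇ FOLLOW(P) = {x}. Thus FOLLOW(U) = {x}.
FOLLOW(Q'): in Q->P x Q', the suffix after Q' is empty, so FOLLOW(Q') ⊇ FOLLOW(Q) = {$, x, z}; in Q'->x z Q', the suffix after Q' is empty (adds nothing new). Thus FOLLOW(Q') = {$, x, z}.

{$, x, z}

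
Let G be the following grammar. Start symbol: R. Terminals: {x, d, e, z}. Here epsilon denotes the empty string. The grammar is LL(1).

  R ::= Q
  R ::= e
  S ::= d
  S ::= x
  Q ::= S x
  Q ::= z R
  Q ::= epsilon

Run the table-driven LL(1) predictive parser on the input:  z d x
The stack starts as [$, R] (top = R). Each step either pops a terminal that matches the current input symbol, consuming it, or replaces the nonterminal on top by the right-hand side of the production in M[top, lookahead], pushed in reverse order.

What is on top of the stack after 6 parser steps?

d

     Stack  Input    Action
  1  $ R    z d x $  expand R ::= Q
  2  $ Q    z d x $  expand Q ::= z R
  3  $ R z  z d x $  match z
  4  $ R    d x $    expand R ::= Q
  5  $ Q    d x $    expand Q ::= S x
  6  $ x S  d x $    expand S ::= d
Stack after step 6: $ x d (top = d).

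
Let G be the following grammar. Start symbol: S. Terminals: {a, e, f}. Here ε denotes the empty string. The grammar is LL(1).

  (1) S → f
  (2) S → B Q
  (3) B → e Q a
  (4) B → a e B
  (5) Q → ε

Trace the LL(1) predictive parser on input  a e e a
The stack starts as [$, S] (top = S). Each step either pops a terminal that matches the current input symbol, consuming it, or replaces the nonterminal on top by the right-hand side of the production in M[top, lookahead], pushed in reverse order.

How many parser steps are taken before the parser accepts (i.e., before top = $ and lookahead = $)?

step 1: stack=$ S  input=a e e a $  — expand S → B Q
step 2: stack=$ Q B  input=a e e a $  — expand B → a e B
step 3: stack=$ Q B e a  input=a e e a $  — match a
step 4: stack=$ Q B e  input=e e a $  — match e
step 5: stack=$ Q B  input=e a $  — expand B → e Q a
step 6: stack=$ Q a Q e  input=e a $  — match e
step 7: stack=$ Q a Q  input=a $  — expand Q → ε
step 8: stack=$ Q a  input=a $  — match a
step 9: stack=$ Q  input=$  — expand Q → ε
Accept reached after 9 steps.

9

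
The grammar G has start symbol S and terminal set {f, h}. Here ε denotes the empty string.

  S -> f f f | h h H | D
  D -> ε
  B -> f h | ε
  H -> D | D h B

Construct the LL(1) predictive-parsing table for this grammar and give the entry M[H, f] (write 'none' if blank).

none

FIRST(D) = {ε}
FIRST(B) = {ε, f}
FIRST(S) = {ε, f, h}  (via D)
FIRST(H) = {ε, h}  (via D, D h B)
FOLLOW(S) includes $ since S is the start symbol.
FOLLOW(S): S appears on no right-hand side. Thus FOLLOW(S) = {$}.
FOLLOW(H): in S->h h H, the suffix after H is empty, so FOLLOW(H) ⊇ FOLLOW(S) = {$}. Thus FOLLOW(H) = {$}.
For H -> D: FIRST(D) = {ε}, so it goes in M[H, t] for t ∈ {}; since ε ∈ FIRST, also for every t ∈ FOLLOW(H) = {$}.
For H -> D h B: FIRST(D h B) = {h}, so it goes in M[H, t] for t ∈ {h}.
None of these place a production in M[H, f].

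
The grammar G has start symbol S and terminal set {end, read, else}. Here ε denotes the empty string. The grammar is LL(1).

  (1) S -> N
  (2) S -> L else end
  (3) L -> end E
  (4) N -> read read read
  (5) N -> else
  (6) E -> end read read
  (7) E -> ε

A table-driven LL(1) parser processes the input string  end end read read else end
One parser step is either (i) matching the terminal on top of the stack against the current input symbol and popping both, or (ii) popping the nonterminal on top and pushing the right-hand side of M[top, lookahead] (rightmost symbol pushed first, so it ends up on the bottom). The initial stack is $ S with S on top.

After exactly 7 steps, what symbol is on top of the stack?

     Stack                     Input                         Action
  1  $ S                       end end read read else end $  expand S -> L else end
  2  $ end else L              end end read read else end $  expand L -> end E
  3  $ end else E end          end end read read else end $  match end
  4  $ end else E              end read read else end $      expand E -> end read read
  5  $ end else read read end  end read read else end $      match end
  6  $ end else read read      read read else end $          match read
  7  $ end else read           read else end $               match read
Stack after step 7: $ end else (top = else).

else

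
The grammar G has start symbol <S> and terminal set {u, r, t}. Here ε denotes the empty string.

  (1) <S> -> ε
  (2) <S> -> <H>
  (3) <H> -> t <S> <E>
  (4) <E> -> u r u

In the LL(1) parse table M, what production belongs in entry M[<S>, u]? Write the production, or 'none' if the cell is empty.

<S> -> ε

FIRST(<H>) = {t}
FIRST(<E>) = {u}
FIRST(<S>) = {ε, t}  (via <H>)
FOLLOW(<S>) includes $ since <S> is the start symbol.
FOLLOW(<S>): in <H>->t <S> <E>, <S> is followed by <E> with FIRST {u}. Thus FOLLOW(<S>) = {$, u}.
For <S> -> ε: FIRST(ε) = {ε}, so it goes in M[<S>, t] for t ∈ {}; since ε ∈ FIRST, also for every t ∈ FOLLOW(<S>) = {$, u}.
For <S> -> <H>: FIRST(<H>) = {t}, so it goes in M[<S>, t] for t ∈ {t}.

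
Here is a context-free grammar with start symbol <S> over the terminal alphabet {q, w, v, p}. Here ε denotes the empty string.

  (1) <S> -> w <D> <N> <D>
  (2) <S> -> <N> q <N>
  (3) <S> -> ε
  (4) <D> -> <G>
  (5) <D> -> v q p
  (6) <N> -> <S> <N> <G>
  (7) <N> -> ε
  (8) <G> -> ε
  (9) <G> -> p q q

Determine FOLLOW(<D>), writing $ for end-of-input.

{$, p, q, v, w}

FIRST(<G>) = {ε, p}
FIRST(<D>) = {ε, p, v}  (via <G>)
FIRST(<S>) = {ε, p, q, w}  (via <N> q <N>)
FIRST(<N>) = {ε, p, q, w}  (via <S> <N> <G>)
FOLLOW(<S>) includes $ since <S> is the start symbol.
FOLLOW(<S>): in <N>-><S> <N> <G>, <S> is followed by <N> <G> with FIRST {ε, p, q, w}; in <N>-><S> <N> <G>, the suffix after <S> is nullable, so FOLLOW(<S>) ⊇ FOLLOW(<N>) = {$, p, q, v, w}. Thus FOLLOW(<S>) = {$, p, q, v, w}.
FOLLOW(<D>): in <S>->w <D> <N> <D> (occurrence 1), <D> is followed by <N> <D> with FIRST {ε, p, q, v, w}; in <S>->w <D> <N> <D> (occurrence 1), the suffix after <D> is nullable, so FOLLOW(<D>) ⊇ FOLLOW(<S>) = {$, p, q, v, w}; in <S>->w <D> <N> <D> (occurrence 2), the suffix after <D> is empty, so FOLLOW(<D>) ⊇ FOLLOW(<S>) = {$, p, q, v, w}. Thus FOLLOW(<D>) = {$, p, q, v, w}.
FOLLOW(<N>): in <S>->w <D> <N> <D>, <N> is followed by <D> with FIRST {ε, p, v}; in <S>->w <D> <N> <D>, the suffix after <N> is nullable, so FOLLOW(<N>) ⊇ FOLLOW(<S>) = {$, p, q, v, w}; in <S>-><N> q <N> (occurrence 1), <N> is followed by q <N> with FIRST {q}; in <S>-><N> q <N> (occurrence 2), the suffix after <N> is empty, so FOLLOW(<N>) ⊇ FOLLOW(<S>) = {$, p, q, v, w}; in <N>-><S> <N> <G>, <N> is followed by <G> with FIRST {ε, p}; in <N>-><S> <N> <G>, the suffix after <N> is nullable (adds nothing new). Thus FOLLOW(<N>) = {$, p, q, v, w}.
FOLLOW(<G>): in <D>-><G>, the suffix after <G> is empty, so FOLLOW(<G>) ⊇ FOLLOW(<D>) = {$, p, q, v, w}; in <N>-><S> <N> <G>, the suffix after <G> is empty, so FOLLOW(<G>) ⊇ FOLLOW(<N>) = {$, p, q, v, w}. Thus FOLLOW(<G>) = {$, p, q, v, w}.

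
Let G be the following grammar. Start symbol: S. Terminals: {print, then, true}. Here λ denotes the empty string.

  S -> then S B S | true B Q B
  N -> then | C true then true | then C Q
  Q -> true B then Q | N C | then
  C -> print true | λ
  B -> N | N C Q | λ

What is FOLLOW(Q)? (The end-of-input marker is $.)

FIRST(S): from S->then S B S we get {then}; from S->true B Q B we get {true}. So FIRST(S) = {then, true}.
FIRST(C): from C->print true we get {print}; from C->λ we get {λ}. So FIRST(C) = {λ, print}.
FIRST(N): from N->then we get {then}; from N->C true then true we get {print, true}; from N->then C Q we get {then}. So FIRST(N) = {print, then, true}.
FIRST(Q): from Q->true B then Q we get {true}; from Q->N C we get {print, then, true}; from Q->then we get {then}. So FIRST(Q) = {print, then, true}.
FIRST(B): from B->N we get {print, then, true}; from B->N C Q we get {print, then, true}; from B->λ we get {λ}. So FIRST(B) = {λ, print, then, true}.
FOLLOW(S) includes $ since S is the start symbol.
FOLLOW(S): in S->then S B S (occurrence 1), S is followed by B S with FIRST {print, then, true}; in S->then S B S (occurrence 2), the suffix after S is empty (adds nothing new). Thus FOLLOW(S) = {$, print, then, true}.
FOLLOW(B): in S->then S B S, B is followed by S with FIRST {then, true}; in S->true B Q B (occurrence 1), B is followed by Q B with FIRST {print, then, true}; in S->true B Q B (occurrence 2), the suffix after B is empty, so FOLLOW(B) ⊇ FOLLOW(S) = {$, print, then, true}; in Q->true B then Q, B is followed by then Q with FIRST {then}. Thus FOLLOW(B) = {$, print, then, true}.
FOLLOW(N): in Q->N C, N is followed by C with FIRST {λ, print}; in Q->N C, the suffix after N is nullable, so FOLLOW(N) ⊇ FOLLOW(Q) = {$, print, then, true}; in B->N, the suffix after N is empty, so FOLLOW(N) ⊇ FOLLOW(B) = {$, print, then, true}; in B->N C Q, N is followed by C Q with FIRST {print, then, true}. Thus FOLLOW(N) = {$, print, then, true}.
FOLLOW(Q): in S->true B Q B, Q is followed by B with FIRST {λ, print, then, true}; in S->true B Q B, the suffix after Q is nullable, so FOLLOW(Q) ⊇ FOLLOW(S) = {$, print, then, true}; in N->then C Q, the suffix after Q is empty, so FOLLOW(Q) ⊇ FOLLOW(N) = {$, print, then, true}; in Q->true B then Q, the suffix after Q is empty (adds nothing new); in B->N C Q, the suffix after Q is empty, so FOLLOW(Q) ⊇ FOLLOW(B) = {$, print, then, true}. Thus FOLLOW(Q) = {$, print, then, true}.
FOLLOW(C): in N->C true then true, C is followed by true then true with FIRST {true}; in N->then C Q, C is followed by Q with FIRST {print, then, true}; in Q->N C, the suffix after C is empty, so FOLLOW(C) ⊇ FOLLOW(Q) = {$, print, then, true}; in B->N C Q, C is followed by Q with FIRST {print, then, true}. Thus FOLLOW(C) = {$, print, then, true}.

{$, print, then, true}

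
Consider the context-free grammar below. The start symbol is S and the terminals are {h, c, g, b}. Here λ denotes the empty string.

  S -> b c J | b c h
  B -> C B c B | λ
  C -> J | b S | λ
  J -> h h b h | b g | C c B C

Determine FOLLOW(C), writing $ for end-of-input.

FIRST(S) = {b}
FIRST(B) = {λ, b, c, h}  (via C B c B)
FIRST(C) = {λ, b, c, h}  (via J)
FIRST(J) = {b, c, h}  (via C c B C)
FOLLOW(S) includes $ since S is the start symbol.
FOLLOW(S): in C->b S, the suffix after S is empty, so FOLLOW(S) ⊇ FOLLOW(C) = {$, b, c, h}. Thus FOLLOW(S) = {$, b, c, h}.
FOLLOW(B): in B->C B c B (occurrence 1), B is followed by c B with FIRST {c}; in B->C B c B (occurrence 2), the suffix after B is empty (adds nothing new); in J->C c B C, B is followed by C with FIRST {λ, b, c, h}; in J->C c B C, the suffix after B is nullable, so FOLLOW(B) ⊇ FOLLOW(J) = {$, b, c, h}. Thus FOLLOW(B) = {$, b, c, h}.
FOLLOW(C): in B->C B c B, C is followed by B c B with FIRST {b, c, h}; in J->C c B C (occurrence 1), C is followed by c B C with FIRST {c}; in J->C c B C (occurrence 2), the suffix after C is empty, so FOLLOW(C) ⊇ FOLLOW(J) = {$, b, c, h}. Thus FOLLOW(C) = {$, b, c, h}.
FOLLOW(J): in S->b c J, the suffix after J is empty, so FOLLOW(J) ⊇ FOLLOW(S) = {$, b, c, h}; in C->J, the suffix after J is empty, so FOLLOW(J) ⊇ FOLLOW(C) = {$, b, c, h}. Thus FOLLOW(J) = {$, b, c, h}.

{$, b, c, h}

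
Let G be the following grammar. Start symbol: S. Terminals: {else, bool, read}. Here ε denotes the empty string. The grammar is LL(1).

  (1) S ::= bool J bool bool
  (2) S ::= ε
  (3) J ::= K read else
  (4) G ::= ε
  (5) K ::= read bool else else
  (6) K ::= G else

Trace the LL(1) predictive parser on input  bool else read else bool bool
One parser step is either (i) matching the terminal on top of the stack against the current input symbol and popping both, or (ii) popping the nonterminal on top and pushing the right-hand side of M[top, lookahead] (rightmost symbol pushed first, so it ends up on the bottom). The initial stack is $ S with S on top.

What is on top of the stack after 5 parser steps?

     Stack                         Input                            Action
  1  $ S                           bool else read else bool bool $  expand S ::= bool J bool bool
  2  $ bool bool J bool            bool else read else bool bool $  match bool
  3  $ bool bool J                 else read else bool bool $       expand J ::= K read else
  4  $ bool bool else read K       else read else bool bool $       expand K ::= G else
  5  $ bool bool else read else G  else read else bool bool $       expand G ::= ε
Stack after step 5: $ bool bool else read else (top = else).

else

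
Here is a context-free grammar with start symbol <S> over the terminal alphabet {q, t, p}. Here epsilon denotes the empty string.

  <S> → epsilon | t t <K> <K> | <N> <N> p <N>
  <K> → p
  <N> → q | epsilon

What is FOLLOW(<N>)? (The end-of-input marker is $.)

{$, p, q}

FIRST(<K>): from <K>→p we get {p}. So FIRST(<K>) = {p}.
FIRST(<N>): from <N>→q we get {q}; from <N>→epsilon we get {epsilon}. So FIRST(<N>) = {epsilon, q}.
FIRST(<S>): from <S>→epsilon we get {epsilon}; from <S>→t t <K> <K> we get {t}; from <S>→<N> <N> p <N> we get {p, q}. So FIRST(<S>) = {epsilon, p, q, t}.
FOLLOW(<S>) includes $ since <S> is the start symbol.
FOLLOW(<S>): <S> appears on no right-hand side. Thus FOLLOW(<S>) = {$}.
FOLLOW(<K>): in <S>→t t <K> <K> (occurrence 1), <K> is followed by <K> with FIRST {p}; in <S>→t t <K> <K> (occurrence 2), the suffix after <K> is empty, so FOLLOW(<K>) ⊇ FOLLOW(<S>) = {$}. Thus FOLLOW(<K>) = {$, p}.
FOLLOW(<N>): in <S>→<N> <N> p <N> (occurrence 1), <N> is followed by <N> p <N> with FIRST {p, q}; in <S>→<N> <N> p <N> (occurrence 2), <N> is followed by p <N> with FIRST {p}; in <S>→<N> <N> p <N> (occurrence 3), the suffix after <N> is empty, so FOLLOW(<N>) ⊇ FOLLOW(<S>) = {$}. Thus FOLLOW(<N>) = {$, p, q}.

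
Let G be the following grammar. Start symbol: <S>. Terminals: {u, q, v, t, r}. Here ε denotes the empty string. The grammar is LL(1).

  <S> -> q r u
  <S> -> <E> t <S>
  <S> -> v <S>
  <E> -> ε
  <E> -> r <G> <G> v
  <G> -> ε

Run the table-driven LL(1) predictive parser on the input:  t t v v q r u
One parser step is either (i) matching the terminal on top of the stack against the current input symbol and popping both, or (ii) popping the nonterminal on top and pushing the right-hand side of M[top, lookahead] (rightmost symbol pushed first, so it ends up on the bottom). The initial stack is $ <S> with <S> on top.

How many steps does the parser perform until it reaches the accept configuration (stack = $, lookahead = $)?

      Stack        Input            Action
   1  $ <S>        t t v v q r u $  expand <S> -> <E> t <S>
   2  $ <S> t <E>  t t v v q r u $  expand <E> -> ε
   3  $ <S> t      t t v v q r u $  match t
   4  $ <S>        t v v q r u $    expand <S> -> <E> t <S>
   5  $ <S> t <E>  t v v q r u $    expand <E> -> ε
   6  $ <S> t      t v v q r u $    match t
   7  $ <S>        v v q r u $      expand <S> -> v <S>
   8  $ <S> v      v v q r u $      match v
   9  $ <S>        v q r u $        expand <S> -> v <S>
  10  $ <S> v      v q r u $        match v
  11  $ <S>        q r u $          expand <S> -> q r u
  12  $ u r q      q r u $          match q
  13  $ u r        r u $            match r
  14  $ u          u $              match u
Accept reached after 14 steps.

14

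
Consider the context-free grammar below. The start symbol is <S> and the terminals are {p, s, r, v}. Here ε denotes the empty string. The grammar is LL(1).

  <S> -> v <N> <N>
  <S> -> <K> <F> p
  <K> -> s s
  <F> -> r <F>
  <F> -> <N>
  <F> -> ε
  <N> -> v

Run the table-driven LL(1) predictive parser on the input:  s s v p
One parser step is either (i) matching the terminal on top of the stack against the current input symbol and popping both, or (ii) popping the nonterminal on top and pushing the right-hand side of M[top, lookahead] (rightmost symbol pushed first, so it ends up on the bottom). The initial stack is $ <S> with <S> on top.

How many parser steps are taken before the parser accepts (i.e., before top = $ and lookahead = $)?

     Stack        Input      Action
  1  $ <S>        s s v p $  expand <S> -> <K> <F> p
  2  $ p <F> <K>  s s v p $  expand <K> -> s s
  3  $ p <F> s s  s s v p $  match s
  4  $ p <F> s    s v p $    match s
  5  $ p <F>      v p $      expand <F> -> <N>
  6  $ p <N>      v p $      expand <N> -> v
  7  $ p v        v p $      match v
  8  $ p          p $        match p
Accept reached after 8 steps.

8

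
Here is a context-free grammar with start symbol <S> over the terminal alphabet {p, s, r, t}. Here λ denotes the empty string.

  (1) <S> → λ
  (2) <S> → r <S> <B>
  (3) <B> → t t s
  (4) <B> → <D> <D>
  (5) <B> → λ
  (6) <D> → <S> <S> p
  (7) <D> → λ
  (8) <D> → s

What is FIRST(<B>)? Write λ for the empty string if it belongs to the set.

FIRST(<S>) = {λ, r}
FIRST(<D>) = {λ, p, r, s}  (via <S> <S> p)
FIRST(<B>) = {λ, p, r, s, t}  (via <D> <D>)

{λ, p, r, s, t}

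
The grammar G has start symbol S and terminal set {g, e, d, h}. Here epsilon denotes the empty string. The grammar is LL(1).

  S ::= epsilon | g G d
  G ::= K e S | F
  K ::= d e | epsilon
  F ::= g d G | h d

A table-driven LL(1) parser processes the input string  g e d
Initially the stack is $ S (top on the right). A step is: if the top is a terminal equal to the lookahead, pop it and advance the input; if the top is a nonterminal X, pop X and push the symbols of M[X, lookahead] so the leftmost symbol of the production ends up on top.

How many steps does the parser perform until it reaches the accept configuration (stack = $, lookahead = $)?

step 1: stack=$ S  input=g e d $  — expand S ::= g G d
step 2: stack=$ d G g  input=g e d $  — match g
step 3: stack=$ d G  input=e d $  — expand G ::= K e S
step 4: stack=$ d S e K  input=e d $  — expand K ::= epsilon
step 5: stack=$ d S e  input=e d $  — match e
step 6: stack=$ d S  input=d $  — expand S ::= epsilon
step 7: stack=$ d  input=d $  — match d
Accept reached after 7 steps.

7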